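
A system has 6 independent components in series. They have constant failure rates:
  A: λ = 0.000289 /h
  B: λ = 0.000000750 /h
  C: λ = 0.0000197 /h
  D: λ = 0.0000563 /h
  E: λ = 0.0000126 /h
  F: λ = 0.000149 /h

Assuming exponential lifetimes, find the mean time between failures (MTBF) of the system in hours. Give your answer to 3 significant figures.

1900

Series of exponential components: λ_sys = Σ λ_i
λ_sys = 0.000289 + 0.000000750 + 0.0000197 + 0.0000563 + 0.0000126 + 0.000149 = 5.2735e-04 /h
MTBF = 1 / λ_sys = 1900 h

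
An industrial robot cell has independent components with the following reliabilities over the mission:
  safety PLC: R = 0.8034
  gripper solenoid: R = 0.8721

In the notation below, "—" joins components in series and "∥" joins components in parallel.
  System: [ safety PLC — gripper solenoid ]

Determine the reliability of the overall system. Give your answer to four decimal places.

Series (safety PLC and gripper solenoid): 0.803400 × 0.872100 = 0.7006

0.7006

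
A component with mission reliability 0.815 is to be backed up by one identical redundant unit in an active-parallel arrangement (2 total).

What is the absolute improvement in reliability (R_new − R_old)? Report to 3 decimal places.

0.151

R_before = 0.815
R_after = 1 − (1 − 0.815)^2 = 0.966
ΔR = 0.966 − 0.815 = 0.151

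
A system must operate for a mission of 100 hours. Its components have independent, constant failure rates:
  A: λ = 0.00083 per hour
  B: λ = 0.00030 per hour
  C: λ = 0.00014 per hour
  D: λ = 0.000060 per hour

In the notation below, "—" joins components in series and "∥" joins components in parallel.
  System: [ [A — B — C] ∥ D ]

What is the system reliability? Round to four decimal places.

R(A) = exp(−0.00083 × 100) = 0.920351
R(B) = exp(−0.00030 × 100) = 0.970446
R(C) = exp(−0.00014 × 100) = 0.986098
R(D) = exp(−0.000060 × 100) = 0.994018
Series (A, B, and C): 0.920351 × 0.970446 × 0.986098 = 0.880734
Parallel ([0.880734] and D): 1 − (1 − 0.880734)(1 − 0.994018) = 0.9993

0.9993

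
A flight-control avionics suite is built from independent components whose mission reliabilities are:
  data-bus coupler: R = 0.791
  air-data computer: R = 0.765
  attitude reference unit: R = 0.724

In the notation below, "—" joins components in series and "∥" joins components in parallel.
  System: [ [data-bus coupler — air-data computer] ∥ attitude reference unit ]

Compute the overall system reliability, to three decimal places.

Series (data-bus coupler and air-data computer): 0.79100 × 0.76500 = 0.60512
Parallel ([0.60512] and attitude reference unit): 1 − (1 − 0.60512)(1 − 0.72400) = 0.891

0.891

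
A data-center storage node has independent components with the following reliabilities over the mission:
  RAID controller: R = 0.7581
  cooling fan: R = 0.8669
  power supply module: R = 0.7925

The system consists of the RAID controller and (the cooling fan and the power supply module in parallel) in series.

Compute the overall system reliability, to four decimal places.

0.7372

Parallel (cooling fan and power supply module): 1 − (1 − 0.866900)(1 − 0.792500) = 0.972382
Series (RAID controller and [0.972382]): 0.758100 × 0.972382 = 0.7372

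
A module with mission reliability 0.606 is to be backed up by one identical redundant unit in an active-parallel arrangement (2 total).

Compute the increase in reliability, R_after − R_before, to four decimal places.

0.2388

R_before = 0.606
R_after = 1 − (1 − 0.606)^2 = 0.8448
ΔR = 0.8448 − 0.606 = 0.2388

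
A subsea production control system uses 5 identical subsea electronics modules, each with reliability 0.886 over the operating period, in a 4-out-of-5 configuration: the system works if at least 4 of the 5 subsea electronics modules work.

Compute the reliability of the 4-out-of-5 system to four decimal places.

0.8972

R = Σ_{i=4}^{5} C(5,i) p^i (1−p)^{5−i} with p = 0.886
C(5,4)·0.886^4·0.114^1 = 0.351245
C(5,5)·0.886^5·0.114^0 = 0.545970
Sum = 0.8972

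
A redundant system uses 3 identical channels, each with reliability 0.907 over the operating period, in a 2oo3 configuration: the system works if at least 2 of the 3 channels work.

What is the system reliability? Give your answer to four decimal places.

R = Σ_{i=2}^{3} C(3,i) p^i (1−p)^{3−i} with p = 0.907
C(3,2)·0.907^2·0.093^1 = 0.229519
C(3,3)·0.907^3·0.093^0 = 0.746143
Sum = 0.9757

0.9757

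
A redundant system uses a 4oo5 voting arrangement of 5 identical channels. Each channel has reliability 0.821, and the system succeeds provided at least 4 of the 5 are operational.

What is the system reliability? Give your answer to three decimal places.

R = Σ_{i=4}^{5} C(5,i) p^i (1−p)^{5−i} with p = 0.821
C(5,4)·0.821^4·0.179^1 = 0.40663
C(5,5)·0.821^5·0.179^0 = 0.37301
Sum = 0.780

0.780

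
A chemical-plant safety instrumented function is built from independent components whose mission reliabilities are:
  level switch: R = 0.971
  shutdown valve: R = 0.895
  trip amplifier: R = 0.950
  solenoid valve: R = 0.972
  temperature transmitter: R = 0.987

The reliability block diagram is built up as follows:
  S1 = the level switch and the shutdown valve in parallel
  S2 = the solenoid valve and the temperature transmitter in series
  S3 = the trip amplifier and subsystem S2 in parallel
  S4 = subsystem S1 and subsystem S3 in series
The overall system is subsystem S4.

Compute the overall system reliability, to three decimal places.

0.995

Parallel (level switch and shutdown valve): 1 − (1 − 0.97100)(1 − 0.89500) = 0.99696
Series (solenoid valve and temperature transmitter): 0.97200 × 0.98700 = 0.95936
Parallel (trip amplifier and [0.95936]): 1 − (1 − 0.95000)(1 − 0.95936) = 0.99797
Series ([0.99696] and [0.99797]): 0.99696 × 0.99797 = 0.995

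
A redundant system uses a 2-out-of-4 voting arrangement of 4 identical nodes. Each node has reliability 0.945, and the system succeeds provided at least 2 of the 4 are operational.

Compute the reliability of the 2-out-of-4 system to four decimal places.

R = Σ_{i=2}^{4} C(4,i) p^i (1−p)^{4−i} with p = 0.945
C(4,2)·0.945^2·0.055^2 = 0.016208
C(4,3)·0.945^3·0.055^1 = 0.185660
C(4,4)·0.945^4·0.055^0 = 0.797494
Sum = 0.9994

0.9994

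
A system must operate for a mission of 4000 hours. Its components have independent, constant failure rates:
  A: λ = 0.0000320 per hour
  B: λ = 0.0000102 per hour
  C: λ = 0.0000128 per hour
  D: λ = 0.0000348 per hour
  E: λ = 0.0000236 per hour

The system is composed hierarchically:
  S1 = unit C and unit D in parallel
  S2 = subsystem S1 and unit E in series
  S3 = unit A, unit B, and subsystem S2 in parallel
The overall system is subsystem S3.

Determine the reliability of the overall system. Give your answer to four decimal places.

R(A) = exp(−0.0000320 × 4000) = 0.879853
R(B) = exp(−0.0000102 × 4000) = 0.960021
R(C) = exp(−0.0000128 × 4000) = 0.950089
R(D) = exp(−0.0000348 × 4000) = 0.870054
R(E) = exp(−0.0000236 × 4000) = 0.909919
Parallel (C and D): 1 − (1 − 0.950089)(1 − 0.870054) = 0.993514
Series ([0.993514] and E): 0.993514 × 0.909919 = 0.904017
Parallel (A, B, and [0.904017]): 1 − (1 − 0.879853)(1 − 0.960021)(1 − 0.904017) = 0.9995

0.9995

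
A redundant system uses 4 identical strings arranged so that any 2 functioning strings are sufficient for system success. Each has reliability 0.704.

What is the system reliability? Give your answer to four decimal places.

0.9193

R = Σ_{i=2}^{4} C(4,i) p^i (1−p)^{4−i} with p = 0.704
C(4,2)·0.704^2·0.296^2 = 0.260543
C(4,3)·0.704^3·0.296^1 = 0.413114
C(4,4)·0.704^4·0.296^0 = 0.245635
Sum = 0.9193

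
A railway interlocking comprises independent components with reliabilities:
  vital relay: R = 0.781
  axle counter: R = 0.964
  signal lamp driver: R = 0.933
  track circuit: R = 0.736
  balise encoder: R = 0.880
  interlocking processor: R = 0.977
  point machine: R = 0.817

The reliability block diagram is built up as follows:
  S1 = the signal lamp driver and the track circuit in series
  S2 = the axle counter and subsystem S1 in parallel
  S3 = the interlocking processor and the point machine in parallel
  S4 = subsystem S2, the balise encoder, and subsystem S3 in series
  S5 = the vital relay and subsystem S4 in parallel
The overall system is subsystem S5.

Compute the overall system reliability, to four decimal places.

Series (signal lamp driver and track circuit): 0.933000 × 0.736000 = 0.686688
Parallel (axle counter and [0.686688]): 1 − (1 − 0.964000)(1 − 0.686688) = 0.988721
Parallel (interlocking processor and point machine): 1 − (1 − 0.977000)(1 − 0.817000) = 0.995791
Series ([0.988721], balise encoder, and [0.995791]): 0.988721 × 0.880000 × 0.995791 = 0.866412
Parallel (vital relay and [0.866412]): 1 − (1 − 0.781000)(1 − 0.866412) = 0.9707

0.9707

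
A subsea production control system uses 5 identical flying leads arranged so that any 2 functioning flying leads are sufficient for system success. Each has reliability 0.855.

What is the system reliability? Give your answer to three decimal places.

R = Σ_{i=2}^{5} C(5,i) p^i (1−p)^{5−i} with p = 0.855
C(5,2)·0.855^2·0.145^3 = 0.02229
C(5,3)·0.855^3·0.145^2 = 0.13141
C(5,4)·0.855^4·0.145^1 = 0.38744
C(5,5)·0.855^5·0.145^0 = 0.45691
Sum = 0.998

0.998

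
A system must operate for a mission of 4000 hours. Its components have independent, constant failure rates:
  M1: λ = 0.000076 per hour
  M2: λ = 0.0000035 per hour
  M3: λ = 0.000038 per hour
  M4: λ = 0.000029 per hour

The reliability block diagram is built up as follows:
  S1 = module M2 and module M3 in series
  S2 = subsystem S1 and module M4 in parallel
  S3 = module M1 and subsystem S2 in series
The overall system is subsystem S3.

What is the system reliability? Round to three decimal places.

0.726

R(M1) = exp(−0.000076 × 4000) = 0.73786
R(M2) = exp(−0.0000035 × 4000) = 0.98610
R(M3) = exp(−0.000038 × 4000) = 0.85899
R(M4) = exp(−0.000029 × 4000) = 0.89048
Series (M2 and M3): 0.98610 × 0.85899 = 0.84705
Parallel ([0.84705] and M4): 1 − (1 − 0.84705)(1 − 0.89048) = 0.98325
Series (M1 and [0.98325]): 0.73786 × 0.98325 = 0.726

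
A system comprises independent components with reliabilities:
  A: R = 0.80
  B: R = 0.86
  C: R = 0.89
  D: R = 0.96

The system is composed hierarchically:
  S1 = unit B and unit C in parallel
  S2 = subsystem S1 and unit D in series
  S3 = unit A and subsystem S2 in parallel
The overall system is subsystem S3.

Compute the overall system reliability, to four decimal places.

Parallel (B and C): 1 − (1 − 0.860000)(1 − 0.890000) = 0.984600
Series ([0.984600] and D): 0.984600 × 0.960000 = 0.945216
Parallel (A and [0.945216]): 1 − (1 − 0.800000)(1 − 0.945216) = 0.9890

0.9890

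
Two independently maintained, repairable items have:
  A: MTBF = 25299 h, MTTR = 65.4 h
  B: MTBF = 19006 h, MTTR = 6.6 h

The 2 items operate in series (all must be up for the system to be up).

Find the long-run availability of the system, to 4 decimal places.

A(A) = MTBF/(MTBF+MTTR) = 25299/(25299+65.4) = 0.997422
A(B) = MTBF/(MTBF+MTTR) = 19006/(19006+6.6) = 0.999653
Series availability: 0.997422 × 0.999653 = 0.9971

0.9971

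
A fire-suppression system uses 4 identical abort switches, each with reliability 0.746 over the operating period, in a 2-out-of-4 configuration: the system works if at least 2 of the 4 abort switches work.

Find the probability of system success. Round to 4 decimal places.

R = Σ_{i=2}^{4} C(4,i) p^i (1−p)^{4−i} with p = 0.746
C(4,2)·0.746^2·0.254^2 = 0.215425
C(4,3)·0.746^3·0.254^1 = 0.421804
C(4,4)·0.746^4·0.254^0 = 0.309710
Sum = 0.9469

0.9469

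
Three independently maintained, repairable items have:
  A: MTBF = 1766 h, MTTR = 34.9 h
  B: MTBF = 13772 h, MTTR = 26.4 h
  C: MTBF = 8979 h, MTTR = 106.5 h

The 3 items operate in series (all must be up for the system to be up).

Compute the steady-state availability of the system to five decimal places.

0.96727

A(A) = MTBF/(MTBF+MTTR) = 1766/(1766+34.9) = 0.980621
A(B) = MTBF/(MTBF+MTTR) = 13772/(13772+26.4) = 0.998087
A(C) = MTBF/(MTBF+MTTR) = 8979/(8979+106.5) = 0.988278
Series availability: 0.980621 × 0.998087 × 0.988278 = 0.96727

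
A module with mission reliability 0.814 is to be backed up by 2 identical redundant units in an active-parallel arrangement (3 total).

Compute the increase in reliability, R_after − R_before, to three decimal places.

0.180

R_before = 0.814
R_after = 1 − (1 − 0.814)^3 = 0.994
ΔR = 0.994 − 0.814 = 0.180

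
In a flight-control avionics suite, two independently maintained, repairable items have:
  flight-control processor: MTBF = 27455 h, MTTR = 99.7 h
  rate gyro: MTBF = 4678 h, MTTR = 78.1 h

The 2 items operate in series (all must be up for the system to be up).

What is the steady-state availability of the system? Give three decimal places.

A(flight-control processor) = MTBF/(MTBF+MTTR) = 27455/(27455+99.7) = 0.996382
A(rate gyro) = MTBF/(MTBF+MTTR) = 4678/(4678+78.1) = 0.983579
Series availability: 0.996382 × 0.983579 = 0.980

0.980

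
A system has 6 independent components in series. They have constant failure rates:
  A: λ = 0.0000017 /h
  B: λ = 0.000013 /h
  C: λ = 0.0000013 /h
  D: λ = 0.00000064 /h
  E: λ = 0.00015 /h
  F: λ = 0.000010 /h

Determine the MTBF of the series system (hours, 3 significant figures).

5660

Series of exponential components: λ_sys = Σ λ_i
λ_sys = 0.0000017 + 0.000013 + 0.0000013 + 0.00000064 + 0.00015 + 0.000010 = 1.7664e-04 /h
MTBF = 1 / λ_sys = 5660 h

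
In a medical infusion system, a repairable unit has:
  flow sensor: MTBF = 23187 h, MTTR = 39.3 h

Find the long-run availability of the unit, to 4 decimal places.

0.9983

A(flow sensor) = MTBF/(MTBF+MTTR) = 23187/(23187+39.3) = 0.9983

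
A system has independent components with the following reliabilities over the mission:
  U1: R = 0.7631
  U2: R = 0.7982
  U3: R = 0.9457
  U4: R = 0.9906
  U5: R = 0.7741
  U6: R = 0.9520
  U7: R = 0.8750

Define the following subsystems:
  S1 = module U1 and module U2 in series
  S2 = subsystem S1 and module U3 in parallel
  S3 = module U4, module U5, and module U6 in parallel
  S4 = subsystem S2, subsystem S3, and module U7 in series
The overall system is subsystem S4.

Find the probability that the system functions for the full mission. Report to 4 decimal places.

0.8563

Series (U1 and U2): 0.763100 × 0.798200 = 0.609106
Parallel ([0.609106] and U3): 1 − (1 − 0.609106)(1 − 0.945700) = 0.978774
Parallel (U4, U5, and U6): 1 − (1 − 0.990600)(1 − 0.774100)(1 − 0.952000) = 0.999898
Series ([0.978774], [0.999898], and U7): 0.978774 × 0.999898 × 0.875000 = 0.8563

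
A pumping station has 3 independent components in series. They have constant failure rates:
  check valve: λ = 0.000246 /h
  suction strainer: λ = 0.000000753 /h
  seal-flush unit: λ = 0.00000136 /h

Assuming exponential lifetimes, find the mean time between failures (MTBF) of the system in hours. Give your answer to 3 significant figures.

4030

Series of exponential components: λ_sys = Σ λ_i
λ_sys = 0.000246 + 0.000000753 + 0.00000136 = 2.4811e-04 /h
MTBF = 1 / λ_sys = 4030 h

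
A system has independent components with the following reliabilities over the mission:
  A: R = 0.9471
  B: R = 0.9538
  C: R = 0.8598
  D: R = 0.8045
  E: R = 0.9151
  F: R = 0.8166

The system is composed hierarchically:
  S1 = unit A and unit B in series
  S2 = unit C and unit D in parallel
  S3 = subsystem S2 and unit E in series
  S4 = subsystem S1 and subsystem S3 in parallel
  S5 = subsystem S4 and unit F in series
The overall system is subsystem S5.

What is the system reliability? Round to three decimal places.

Series (A and B): 0.94710 × 0.95380 = 0.90334
Parallel (C and D): 1 − (1 − 0.85980)(1 − 0.80450) = 0.97259
Series ([0.97259] and E): 0.97259 × 0.91510 = 0.89002
Parallel ([0.90334] and [0.89002]): 1 − (1 − 0.90334)(1 − 0.89002) = 0.98937
Series ([0.98937] and F): 0.98937 × 0.81660 = 0.808

0.808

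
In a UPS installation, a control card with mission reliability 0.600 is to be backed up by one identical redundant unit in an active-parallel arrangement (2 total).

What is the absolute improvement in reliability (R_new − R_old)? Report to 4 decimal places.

0.2400

R_before = 0.600
R_after = 1 − (1 − 0.600)^2 = 0.8400
ΔR = 0.8400 − 0.600 = 0.2400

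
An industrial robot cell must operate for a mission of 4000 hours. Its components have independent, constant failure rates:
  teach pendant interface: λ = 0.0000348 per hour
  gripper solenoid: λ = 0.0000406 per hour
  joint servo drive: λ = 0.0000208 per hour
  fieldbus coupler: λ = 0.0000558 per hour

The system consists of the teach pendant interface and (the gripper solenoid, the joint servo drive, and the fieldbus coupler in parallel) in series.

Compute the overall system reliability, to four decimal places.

0.8680

R(teach pendant interface) = exp(−0.0000348 × 4000) = 0.870054
R(gripper solenoid) = exp(−0.0000406 × 4000) = 0.850101
R(joint servo drive) = exp(−0.0000208 × 4000) = 0.920167
R(fieldbus coupler) = exp(−0.0000558 × 4000) = 0.799955
Parallel (gripper solenoid, joint servo drive, and fieldbus coupler): 1 − (1 − 0.850101)(1 − 0.920167)(1 − 0.799955) = 0.997606
Series (teach pendant interface and [0.997606]): 0.870054 × 0.997606 = 0.8680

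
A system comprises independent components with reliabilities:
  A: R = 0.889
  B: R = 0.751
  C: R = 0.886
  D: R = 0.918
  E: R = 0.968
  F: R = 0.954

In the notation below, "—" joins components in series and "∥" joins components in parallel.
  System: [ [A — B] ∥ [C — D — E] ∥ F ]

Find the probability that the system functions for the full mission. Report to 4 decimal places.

Series (A and B): 0.889000 × 0.751000 = 0.667639
Series (C, D, and E): 0.886000 × 0.918000 × 0.968000 = 0.787321
Parallel ([0.667639], [0.787321], and F): 1 − (1 − 0.667639)(1 − 0.787321)(1 − 0.954000) = 0.9967

0.9967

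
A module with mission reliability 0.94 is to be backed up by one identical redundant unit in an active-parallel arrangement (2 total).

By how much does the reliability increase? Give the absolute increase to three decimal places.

R_before = 0.94
R_after = 1 − (1 − 0.94)^2 = 0.996
ΔR = 0.996 − 0.94 = 0.056

0.056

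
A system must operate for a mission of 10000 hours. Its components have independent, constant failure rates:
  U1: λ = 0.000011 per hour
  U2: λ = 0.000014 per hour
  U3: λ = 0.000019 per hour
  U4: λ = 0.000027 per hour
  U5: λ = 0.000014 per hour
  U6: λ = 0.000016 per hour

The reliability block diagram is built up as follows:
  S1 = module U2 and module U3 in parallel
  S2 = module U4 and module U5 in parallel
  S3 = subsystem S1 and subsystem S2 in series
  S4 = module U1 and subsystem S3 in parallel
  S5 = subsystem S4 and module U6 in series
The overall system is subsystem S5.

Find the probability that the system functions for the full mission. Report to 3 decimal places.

R(U1) = exp(−0.000011 × 10000) = 0.89583
R(U2) = exp(−0.000014 × 10000) = 0.86936
R(U3) = exp(−0.000019 × 10000) = 0.82696
R(U4) = exp(−0.000027 × 10000) = 0.76338
R(U5) = exp(−0.000014 × 10000) = 0.86936
R(U6) = exp(−0.000016 × 10000) = 0.85214
Parallel (U2 and U3): 1 − (1 − 0.86936)(1 − 0.82696) = 0.97739
Parallel (U4 and U5): 1 − (1 − 0.76338)(1 − 0.86936) = 0.96909
Series ([0.97739] and [0.96909]): 0.97739 × 0.96909 = 0.94718
Parallel (U1 and [0.94718]): 1 − (1 − 0.89583)(1 − 0.94718) = 0.99450
Series ([0.99450] and U6): 0.99450 × 0.85214 = 0.847

0.847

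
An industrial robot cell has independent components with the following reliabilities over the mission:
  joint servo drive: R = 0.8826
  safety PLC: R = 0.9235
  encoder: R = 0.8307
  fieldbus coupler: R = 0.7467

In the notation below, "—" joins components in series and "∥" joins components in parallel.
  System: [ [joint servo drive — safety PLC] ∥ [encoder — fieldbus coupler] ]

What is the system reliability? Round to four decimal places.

Series (joint servo drive and safety PLC): 0.882600 × 0.923500 = 0.815081
Series (encoder and fieldbus coupler): 0.830700 × 0.746700 = 0.620284
Parallel ([0.815081] and [0.620284]): 1 − (1 − 0.815081)(1 − 0.620284) = 0.9298

0.9298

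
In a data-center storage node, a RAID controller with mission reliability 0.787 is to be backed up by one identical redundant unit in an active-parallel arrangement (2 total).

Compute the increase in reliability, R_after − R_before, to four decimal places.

R_before = 0.787
R_after = 1 − (1 − 0.787)^2 = 0.9546
ΔR = 0.9546 − 0.787 = 0.1676

0.1676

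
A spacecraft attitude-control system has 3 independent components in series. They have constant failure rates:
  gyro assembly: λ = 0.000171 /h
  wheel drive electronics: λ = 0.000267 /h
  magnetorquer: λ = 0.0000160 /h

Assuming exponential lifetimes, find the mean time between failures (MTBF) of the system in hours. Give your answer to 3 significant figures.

Series of exponential components: λ_sys = Σ λ_i
λ_sys = 0.000171 + 0.000267 + 0.0000160 = 4.5400e-04 /h
MTBF = 1 / λ_sys = 2200 h

2200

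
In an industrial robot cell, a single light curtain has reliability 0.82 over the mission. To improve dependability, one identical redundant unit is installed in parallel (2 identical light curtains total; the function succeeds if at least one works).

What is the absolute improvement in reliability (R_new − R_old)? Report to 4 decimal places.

R_before = 0.82
R_after = 1 − (1 − 0.82)^2 = 0.9676
ΔR = 0.9676 − 0.82 = 0.1476

0.1476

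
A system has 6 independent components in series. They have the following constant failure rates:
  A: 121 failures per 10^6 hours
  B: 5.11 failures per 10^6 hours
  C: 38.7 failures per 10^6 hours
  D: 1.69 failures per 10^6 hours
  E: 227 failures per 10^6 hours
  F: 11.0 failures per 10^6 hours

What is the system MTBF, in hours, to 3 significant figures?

Series of exponential components: λ_sys = Σ λ_i
λ_sys = 0.000121 + 0.00000511 + 0.0000387 + 0.00000169 + 0.000227 + 0.0000110 = 4.0450e-04 /h
MTBF = 1 / λ_sys = 2470 h

2470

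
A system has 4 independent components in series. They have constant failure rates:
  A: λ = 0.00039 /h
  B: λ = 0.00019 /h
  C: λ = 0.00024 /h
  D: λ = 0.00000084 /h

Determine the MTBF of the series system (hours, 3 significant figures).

1220

Series of exponential components: λ_sys = Σ λ_i
λ_sys = 0.00039 + 0.00019 + 0.00024 + 0.00000084 = 8.2084e-04 /h
MTBF = 1 / λ_sys = 1220 h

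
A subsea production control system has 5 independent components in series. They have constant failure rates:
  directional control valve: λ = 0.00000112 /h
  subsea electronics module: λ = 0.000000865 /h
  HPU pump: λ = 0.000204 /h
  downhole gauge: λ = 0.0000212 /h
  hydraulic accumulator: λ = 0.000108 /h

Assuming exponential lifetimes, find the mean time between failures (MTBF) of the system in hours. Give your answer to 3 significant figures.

Series of exponential components: λ_sys = Σ λ_i
λ_sys = 0.00000112 + 0.000000865 + 0.000204 + 0.0000212 + 0.000108 = 3.3518e-04 /h
MTBF = 1 / λ_sys = 2980 h

2980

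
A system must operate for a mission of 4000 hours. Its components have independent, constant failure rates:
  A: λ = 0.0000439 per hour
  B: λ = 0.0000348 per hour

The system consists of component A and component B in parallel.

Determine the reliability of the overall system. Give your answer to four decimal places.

0.9791

R(A) = exp(−0.0000439 × 4000) = 0.838953
R(B) = exp(−0.0000348 × 4000) = 0.870054
Parallel (A and B): 1 − (1 − 0.838953)(1 − 0.870054) = 0.9791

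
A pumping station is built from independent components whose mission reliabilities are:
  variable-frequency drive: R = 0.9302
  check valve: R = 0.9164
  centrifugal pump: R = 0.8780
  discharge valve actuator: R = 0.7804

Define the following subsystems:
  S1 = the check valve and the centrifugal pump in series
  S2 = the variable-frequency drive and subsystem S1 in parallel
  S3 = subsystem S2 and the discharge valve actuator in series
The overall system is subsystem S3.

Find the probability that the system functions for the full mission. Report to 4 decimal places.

0.7698

Series (check valve and centrifugal pump): 0.916400 × 0.878000 = 0.804599
Parallel (variable-frequency drive and [0.804599]): 1 − (1 − 0.930200)(1 − 0.804599) = 0.986361
Series ([0.986361] and discharge valve actuator): 0.986361 × 0.780400 = 0.7698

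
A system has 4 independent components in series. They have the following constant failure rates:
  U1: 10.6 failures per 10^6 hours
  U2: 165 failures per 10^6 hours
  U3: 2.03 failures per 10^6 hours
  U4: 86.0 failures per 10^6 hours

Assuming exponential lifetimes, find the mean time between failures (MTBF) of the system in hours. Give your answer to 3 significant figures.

Series of exponential components: λ_sys = Σ λ_i
λ_sys = 0.0000106 + 0.000165 + 0.00000203 + 0.0000860 = 2.6363e-04 /h
MTBF = 1 / λ_sys = 3790 h

3790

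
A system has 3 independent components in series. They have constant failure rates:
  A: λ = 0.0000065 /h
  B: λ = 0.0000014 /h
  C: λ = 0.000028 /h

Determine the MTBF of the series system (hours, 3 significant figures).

Series of exponential components: λ_sys = Σ λ_i
λ_sys = 0.0000065 + 0.0000014 + 0.000028 = 3.5900e-05 /h
MTBF = 1 / λ_sys = 27900 h

27900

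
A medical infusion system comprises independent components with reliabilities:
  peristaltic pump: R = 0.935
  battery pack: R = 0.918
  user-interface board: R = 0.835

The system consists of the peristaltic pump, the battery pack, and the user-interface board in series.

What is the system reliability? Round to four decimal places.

0.7167

Series (peristaltic pump, battery pack, and user-interface board): 0.935000 × 0.918000 × 0.835000 = 0.7167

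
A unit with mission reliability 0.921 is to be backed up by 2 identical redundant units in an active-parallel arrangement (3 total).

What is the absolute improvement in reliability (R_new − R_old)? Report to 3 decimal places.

R_before = 0.921
R_after = 1 − (1 − 0.921)^3 = 1.000
ΔR = 1.000 − 0.921 = 0.079

0.079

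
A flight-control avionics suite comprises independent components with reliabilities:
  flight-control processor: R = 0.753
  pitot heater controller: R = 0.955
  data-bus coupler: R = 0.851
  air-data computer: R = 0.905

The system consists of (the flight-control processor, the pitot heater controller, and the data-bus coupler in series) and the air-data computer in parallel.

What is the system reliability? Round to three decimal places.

0.963

Series (flight-control processor, pitot heater controller, and data-bus coupler): 0.75300 × 0.95500 × 0.85100 = 0.61197
Parallel ([0.61197] and air-data computer): 1 − (1 − 0.61197)(1 − 0.90500) = 0.963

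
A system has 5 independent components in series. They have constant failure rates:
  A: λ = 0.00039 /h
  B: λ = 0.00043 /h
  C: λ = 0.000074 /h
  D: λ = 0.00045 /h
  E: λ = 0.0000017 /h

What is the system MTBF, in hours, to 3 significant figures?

Series of exponential components: λ_sys = Σ λ_i
λ_sys = 0.00039 + 0.00043 + 0.000074 + 0.00045 + 0.0000017 = 1.3457e-03 /h
MTBF = 1 / λ_sys = 743 h

743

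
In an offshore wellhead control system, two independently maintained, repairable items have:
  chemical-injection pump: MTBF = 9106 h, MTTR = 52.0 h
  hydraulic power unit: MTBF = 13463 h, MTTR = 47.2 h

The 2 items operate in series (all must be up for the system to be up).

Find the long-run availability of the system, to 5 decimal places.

0.99085

A(chemical-injection pump) = MTBF/(MTBF+MTTR) = 9106/(9106+52.0) = 0.994322
A(hydraulic power unit) = MTBF/(MTBF+MTTR) = 13463/(13463+47.2) = 0.996506
Series availability: 0.994322 × 0.996506 = 0.99085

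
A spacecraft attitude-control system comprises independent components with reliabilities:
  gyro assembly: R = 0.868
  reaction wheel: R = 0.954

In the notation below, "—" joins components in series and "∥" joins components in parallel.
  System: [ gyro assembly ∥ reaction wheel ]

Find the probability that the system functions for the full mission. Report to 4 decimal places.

0.9939

Parallel (gyro assembly and reaction wheel): 1 − (1 − 0.868000)(1 − 0.954000) = 0.9939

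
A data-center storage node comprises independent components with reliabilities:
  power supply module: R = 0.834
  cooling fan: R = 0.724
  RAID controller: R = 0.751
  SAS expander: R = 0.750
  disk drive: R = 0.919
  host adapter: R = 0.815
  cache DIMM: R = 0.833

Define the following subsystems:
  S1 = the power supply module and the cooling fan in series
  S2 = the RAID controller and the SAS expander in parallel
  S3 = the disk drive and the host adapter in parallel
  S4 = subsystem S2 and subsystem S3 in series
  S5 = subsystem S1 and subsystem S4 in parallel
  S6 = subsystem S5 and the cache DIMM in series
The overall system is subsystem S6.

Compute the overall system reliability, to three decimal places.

Series (power supply module and cooling fan): 0.83400 × 0.72400 = 0.60382
Parallel (RAID controller and SAS expander): 1 − (1 − 0.75100)(1 − 0.75000) = 0.93775
Parallel (disk drive and host adapter): 1 − (1 − 0.91900)(1 − 0.81500) = 0.98502
Series ([0.93775] and [0.98502]): 0.93775 × 0.98502 = 0.92370
Parallel ([0.60382] and [0.92370]): 1 − (1 − 0.60382)(1 − 0.92370) = 0.96977
Series ([0.96977] and cache DIMM): 0.96977 × 0.83300 = 0.808

0.808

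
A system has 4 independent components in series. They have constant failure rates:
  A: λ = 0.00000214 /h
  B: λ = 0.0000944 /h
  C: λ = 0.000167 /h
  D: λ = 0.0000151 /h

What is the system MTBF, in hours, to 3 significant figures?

Series of exponential components: λ_sys = Σ λ_i
λ_sys = 0.00000214 + 0.0000944 + 0.000167 + 0.0000151 = 2.7864e-04 /h
MTBF = 1 / λ_sys = 3590 h

3590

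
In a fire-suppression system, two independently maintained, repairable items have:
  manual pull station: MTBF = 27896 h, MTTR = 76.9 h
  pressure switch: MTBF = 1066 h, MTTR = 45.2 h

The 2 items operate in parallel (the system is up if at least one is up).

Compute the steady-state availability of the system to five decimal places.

0.99989

A(manual pull station) = MTBF/(MTBF+MTTR) = 27896/(27896+76.9) = 0.997251
A(pressure switch) = MTBF/(MTBF+MTTR) = 1066/(1066+45.2) = 0.959323
Parallel availability: 1 − (1 − 0.997251)(1 − 0.959323) = 0.99989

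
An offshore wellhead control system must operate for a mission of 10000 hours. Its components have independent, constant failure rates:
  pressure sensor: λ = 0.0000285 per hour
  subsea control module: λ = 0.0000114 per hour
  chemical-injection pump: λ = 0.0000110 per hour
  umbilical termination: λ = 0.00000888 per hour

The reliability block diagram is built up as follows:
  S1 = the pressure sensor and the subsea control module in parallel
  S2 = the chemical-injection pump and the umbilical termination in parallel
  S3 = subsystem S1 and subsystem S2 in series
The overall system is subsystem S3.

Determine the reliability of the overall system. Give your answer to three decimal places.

R(pressure sensor) = exp(−0.0000285 × 10000) = 0.75201
R(subsea control module) = exp(−0.0000114 × 10000) = 0.89226
R(chemical-injection pump) = exp(−0.0000110 × 10000) = 0.89583
R(umbilical termination) = exp(−0.00000888 × 10000) = 0.91503
Parallel (pressure sensor and subsea control module): 1 − (1 − 0.75201)(1 − 0.89226) = 0.97328
Parallel (chemical-injection pump and umbilical termination): 1 − (1 − 0.89583)(1 − 0.91503) = 0.99115
Series ([0.97328] and [0.99115]): 0.97328 × 0.99115 = 0.965

0.965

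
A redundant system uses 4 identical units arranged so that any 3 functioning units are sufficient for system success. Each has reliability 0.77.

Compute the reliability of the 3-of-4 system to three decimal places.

0.772

R = Σ_{i=3}^{4} C(4,i) p^i (1−p)^{4−i} with p = 0.77
C(4,3)·0.77^3·0.23^1 = 0.42001
C(4,4)·0.77^4·0.23^0 = 0.35153
Sum = 0.772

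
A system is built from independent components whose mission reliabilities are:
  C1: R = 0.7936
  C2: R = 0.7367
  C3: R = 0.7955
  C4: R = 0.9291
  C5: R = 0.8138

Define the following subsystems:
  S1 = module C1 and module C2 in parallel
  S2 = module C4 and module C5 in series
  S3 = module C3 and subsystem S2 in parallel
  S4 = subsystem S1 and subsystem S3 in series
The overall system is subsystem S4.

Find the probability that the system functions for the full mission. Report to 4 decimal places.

0.8985

Parallel (C1 and C2): 1 − (1 − 0.793600)(1 − 0.736700) = 0.945655
Series (C4 and C5): 0.929100 × 0.813800 = 0.756102
Parallel (C3 and [0.756102]): 1 − (1 − 0.795500)(1 − 0.756102) = 0.950123
Series ([0.945655] and [0.950123]): 0.945655 × 0.950123 = 0.8985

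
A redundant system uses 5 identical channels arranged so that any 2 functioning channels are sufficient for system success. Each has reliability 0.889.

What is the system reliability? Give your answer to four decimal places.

R = Σ_{i=2}^{5} C(5,i) p^i (1−p)^{5−i} with p = 0.889
C(5,2)·0.889^2·0.111^3 = 0.010809
C(5,3)·0.889^3·0.111^2 = 0.086567
C(5,4)·0.889^4·0.111^1 = 0.346657
C(5,5)·0.889^5·0.111^0 = 0.555276
Sum = 0.9993

0.9993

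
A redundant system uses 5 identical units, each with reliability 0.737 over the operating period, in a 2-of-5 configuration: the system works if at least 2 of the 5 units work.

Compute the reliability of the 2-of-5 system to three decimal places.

R = Σ_{i=2}^{5} C(5,i) p^i (1−p)^{5−i} with p = 0.737
C(5,2)·0.737^2·0.263^3 = 0.09881
C(5,3)·0.737^3·0.263^2 = 0.27689
C(5,4)·0.737^4·0.263^1 = 0.38797
C(5,5)·0.737^5·0.263^0 = 0.21744
Sum = 0.981

0.981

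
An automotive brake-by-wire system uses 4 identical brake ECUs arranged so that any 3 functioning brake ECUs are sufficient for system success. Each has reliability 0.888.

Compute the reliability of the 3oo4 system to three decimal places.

R = Σ_{i=3}^{4} C(4,i) p^i (1−p)^{4−i} with p = 0.888
C(4,3)·0.888^3·0.112^1 = 0.31370
C(4,4)·0.888^4·0.112^0 = 0.62180
Sum = 0.936

0.936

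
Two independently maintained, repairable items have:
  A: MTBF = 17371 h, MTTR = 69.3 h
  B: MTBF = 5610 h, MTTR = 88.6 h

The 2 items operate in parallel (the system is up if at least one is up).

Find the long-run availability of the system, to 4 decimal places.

0.9999

A(A) = MTBF/(MTBF+MTTR) = 17371/(17371+69.3) = 0.996026
A(B) = MTBF/(MTBF+MTTR) = 5610/(5610+88.6) = 0.984452
Parallel availability: 1 − (1 − 0.996026)(1 − 0.984452) = 0.9999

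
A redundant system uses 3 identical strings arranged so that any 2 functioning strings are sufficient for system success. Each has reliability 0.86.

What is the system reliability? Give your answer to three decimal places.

R = Σ_{i=2}^{3} C(3,i) p^i (1−p)^{3−i} with p = 0.86
C(3,2)·0.86^2·0.14^1 = 0.31063
C(3,3)·0.86^3·0.14^0 = 0.63606
Sum = 0.947

0.947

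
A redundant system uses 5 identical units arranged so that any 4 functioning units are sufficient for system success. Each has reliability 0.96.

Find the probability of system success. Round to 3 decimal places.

R = Σ_{i=4}^{5} C(5,i) p^i (1−p)^{5−i} with p = 0.96
C(5,4)·0.96^4·0.04^1 = 0.16987
C(5,5)·0.96^5·0.04^0 = 0.81537
Sum = 0.985

0.985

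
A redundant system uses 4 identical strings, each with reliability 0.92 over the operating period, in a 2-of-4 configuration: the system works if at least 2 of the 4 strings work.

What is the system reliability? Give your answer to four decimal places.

R = Σ_{i=2}^{4} C(4,i) p^i (1−p)^{4−i} with p = 0.92
C(4,2)·0.92^2·0.08^2 = 0.032502
C(4,3)·0.92^3·0.08^1 = 0.249180
C(4,4)·0.92^4·0.08^0 = 0.716393
Sum = 0.9981

0.9981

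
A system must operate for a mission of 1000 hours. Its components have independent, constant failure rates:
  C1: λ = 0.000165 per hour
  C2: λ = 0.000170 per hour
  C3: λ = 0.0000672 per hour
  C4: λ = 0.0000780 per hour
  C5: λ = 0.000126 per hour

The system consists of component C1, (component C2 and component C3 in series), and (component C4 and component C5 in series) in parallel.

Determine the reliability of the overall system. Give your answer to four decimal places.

R(C1) = exp(−0.000165 × 1000) = 0.847894
R(C2) = exp(−0.000170 × 1000) = 0.843665
R(C3) = exp(−0.0000672 × 1000) = 0.935008
R(C4) = exp(−0.0000780 × 1000) = 0.924964
R(C5) = exp(−0.000126 × 1000) = 0.881615
Series (C2 and C3): 0.843665 × 0.935008 = 0.788834
Series (C4 and C5): 0.924964 × 0.881615 = 0.815462
Parallel (C1, [0.788834], and [0.815462]): 1 − (1 − 0.847894)(1 − 0.788834)(1 − 0.815462) = 0.9941

0.9941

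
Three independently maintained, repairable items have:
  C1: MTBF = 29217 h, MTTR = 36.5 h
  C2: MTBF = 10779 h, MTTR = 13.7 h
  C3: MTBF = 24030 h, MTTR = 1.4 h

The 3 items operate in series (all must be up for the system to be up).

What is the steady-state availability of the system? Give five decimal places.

A(C1) = MTBF/(MTBF+MTTR) = 29217/(29217+36.5) = 0.998752
A(C2) = MTBF/(MTBF+MTTR) = 10779/(10779+13.7) = 0.998731
A(C3) = MTBF/(MTBF+MTTR) = 24030/(24030+1.4) = 0.999942
Series availability: 0.998752 × 0.998731 × 0.999942 = 0.99743

0.99743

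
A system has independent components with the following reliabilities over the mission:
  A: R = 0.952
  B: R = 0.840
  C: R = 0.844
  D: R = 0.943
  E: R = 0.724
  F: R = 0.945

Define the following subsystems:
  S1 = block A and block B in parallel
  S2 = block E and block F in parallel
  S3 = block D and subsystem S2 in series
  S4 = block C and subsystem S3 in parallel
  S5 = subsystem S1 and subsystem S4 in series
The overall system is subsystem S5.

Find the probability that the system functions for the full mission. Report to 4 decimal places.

Parallel (A and B): 1 − (1 − 0.952000)(1 − 0.840000) = 0.992320
Parallel (E and F): 1 − (1 − 0.724000)(1 − 0.945000) = 0.984820
Series (D and [0.984820]): 0.943000 × 0.984820 = 0.928685
Parallel (C and [0.928685]): 1 − (1 − 0.844000)(1 − 0.928685) = 0.988875
Series ([0.992320] and [0.988875]): 0.992320 × 0.988875 = 0.9813

0.9813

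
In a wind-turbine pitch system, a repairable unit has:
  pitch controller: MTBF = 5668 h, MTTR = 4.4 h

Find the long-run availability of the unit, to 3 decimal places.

0.999

A(pitch controller) = MTBF/(MTBF+MTTR) = 5668/(5668+4.4) = 0.999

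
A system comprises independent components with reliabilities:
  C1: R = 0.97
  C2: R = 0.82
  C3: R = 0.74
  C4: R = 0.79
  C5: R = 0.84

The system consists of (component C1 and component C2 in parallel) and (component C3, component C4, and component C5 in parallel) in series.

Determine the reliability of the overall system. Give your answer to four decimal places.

0.9859

Parallel (C1 and C2): 1 − (1 − 0.970000)(1 − 0.820000) = 0.994600
Parallel (C3, C4, and C5): 1 − (1 − 0.740000)(1 − 0.790000)(1 − 0.840000) = 0.991264
Series ([0.994600] and [0.991264]): 0.994600 × 0.991264 = 0.9859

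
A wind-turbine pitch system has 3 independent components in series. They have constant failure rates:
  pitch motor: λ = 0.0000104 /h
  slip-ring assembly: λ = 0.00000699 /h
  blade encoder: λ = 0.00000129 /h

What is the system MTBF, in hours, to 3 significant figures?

53500

Series of exponential components: λ_sys = Σ λ_i
λ_sys = 0.0000104 + 0.00000699 + 0.00000129 = 1.8680e-05 /h
MTBF = 1 / λ_sys = 53500 h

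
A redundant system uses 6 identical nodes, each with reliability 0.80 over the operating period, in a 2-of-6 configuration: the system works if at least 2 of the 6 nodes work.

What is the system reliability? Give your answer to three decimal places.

0.998

R = Σ_{i=2}^{6} C(6,i) p^i (1−p)^{6−i} with p = 0.80
C(6,2)·0.80^2·0.20^4 = 0.01536
C(6,3)·0.80^3·0.20^3 = 0.08192
C(6,4)·0.80^4·0.20^2 = 0.24576
C(6,5)·0.80^5·0.20^1 = 0.39322
C(6,6)·0.80^6·0.20^0 = 0.26214
Sum = 0.998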